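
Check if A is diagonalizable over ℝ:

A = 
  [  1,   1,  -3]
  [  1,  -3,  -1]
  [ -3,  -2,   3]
Yes

Characteristic polynomial: det(λI - A) = λ³ - λ² - 21λ - 22
By the rational root theorem any rational root is an integer dividing 22; none of those is a root, so p(λ) has no rational roots and hence (being an irreducible cubic) no repeated roots.
Discriminant of the cubic: Δ = 16013
Δ > 0 ⇒ three distinct real eigenvalues: λ ≈ -3.326, -1.198, 5.523
Three distinct real eigenvalues, so A has 3 independent eigenvectors.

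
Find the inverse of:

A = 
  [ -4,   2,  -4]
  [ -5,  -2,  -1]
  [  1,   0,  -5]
det(A) = (-4)·((-2)(-5) - (-1)(0)) - (2)·((-5)(-5) - (-1)(1)) + (-4)·((-5)(0) - (-2)(1))
  = (-4)(10) - (2)(26) + (-4)(2)
  = -100
det(A) = -100 ≠ 0, so A is invertible.

Cofactors Cᵢⱼ = (-1)ⁱ⁺ʲ·Mᵢⱼ:
C = 
  [ 10, -26,   2]
  [ 10,  24,   2]
  [-10,  16,  18]

adj(A) = Cᵀ:
adj(A) = 
  [ 10,  10, -10]
  [-26,  24,  16]
  [  2,   2,  18]

A⁻¹ = (-1/100) · adj(A):
A⁻¹ = 
  [-1/10, -1/10,  1/10]
  [13/50, -6/25, -4/25]
  [-1/50, -1/50, -9/50]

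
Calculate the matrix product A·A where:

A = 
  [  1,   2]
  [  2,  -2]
A² = A·A:
A²[1,1] = (1)(1) + (2)(2) = 5
A²[1,2] = (1)(2) + (2)(-2) = -2
A²[2,1] = (2)(1) + (-2)(2) = -2
A²[2,2] = (2)(2) + (-2)(-2) = 8
A² = 
  [  5,  -2]
  [ -2,   8]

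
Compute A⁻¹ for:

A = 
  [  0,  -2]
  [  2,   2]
det(A) = (0)(2) - (-2)(2) = 4
For a 2×2 matrix, A⁻¹ = (1/det(A)) · [[d, -b], [-c, a]]
    = (1/4) · [[2, 2], [-2, 0]]

A⁻¹ = 
  [ 1/2,  1/2]
  [-1/2,    0]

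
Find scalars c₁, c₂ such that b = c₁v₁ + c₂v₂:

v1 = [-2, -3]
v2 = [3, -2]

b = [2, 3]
c1 = -1, c2 = 0

b = -1·v1 + 0·v2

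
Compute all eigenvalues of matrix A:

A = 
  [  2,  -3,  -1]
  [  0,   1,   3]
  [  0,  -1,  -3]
λ = 0, 2, -2

Characteristic polynomial: det(λI - A) = λ³ - 4λ
The constant term is 0, so λ = 0 is a root: p(λ) = λ(λ² - 4)
λ² - 4 = (λ + 2)(λ - 2)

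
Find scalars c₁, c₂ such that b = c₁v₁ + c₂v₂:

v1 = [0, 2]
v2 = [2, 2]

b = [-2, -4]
c1 = -1, c2 = -1

b = -1·v1 + -1·v2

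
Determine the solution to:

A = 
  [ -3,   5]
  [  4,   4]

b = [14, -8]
x = [-3, 1]

Row reduce the augmented matrix [A|b]:
R2 → R2 + (4/3)·R1
REF = 
  [  -3,    5,   14]
  [   0, 32/3, 32/3]

Back-substitution:
x₂ = (32/3) / (32/3) = 1
x₁ = (14 - (5)(1)) / (-3) = -3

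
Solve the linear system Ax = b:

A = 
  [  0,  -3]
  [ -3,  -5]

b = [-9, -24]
Row reduce the augmented matrix [A|b]:
Swap R1 ↔ R2
REF = 
  [ -3,  -5, -24]
  [  0,  -3,  -9]

Back-substitution:
x₂ = (-9) / (-3) = 3
x₁ = (-24 - (-5)(3)) / (-3) = 3

x = [3, 3]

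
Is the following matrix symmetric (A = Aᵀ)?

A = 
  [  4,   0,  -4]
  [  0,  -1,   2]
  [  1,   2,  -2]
No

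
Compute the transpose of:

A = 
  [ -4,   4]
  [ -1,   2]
Aᵀ = 
  [ -4,  -1]
  [  4,   2]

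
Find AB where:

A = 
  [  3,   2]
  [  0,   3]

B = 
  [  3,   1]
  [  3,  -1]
A is 2×2 and B is 2×2, so AB is 2×2. Each entry is (row of A)·(column of B):
AB[1,1] = (3)(3) + (2)(3) = 15
AB[1,2] = (3)(1) + (2)(-1) = 1
AB[2,1] = (0)(3) + (3)(3) = 9
AB[2,2] = (0)(1) + (3)(-1) = -3

AB = 
  [ 15,   1]
  [  9,  -3]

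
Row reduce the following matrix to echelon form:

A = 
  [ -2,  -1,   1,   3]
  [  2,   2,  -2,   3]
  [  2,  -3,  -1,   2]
Row operations:
R2 → R2 + (1)·R1
R3 → R3 + (1)·R1
R3 → R3 + (4)·R2

Resulting echelon form:
REF = 
  [ -2,  -1,   1,   3]
  [  0,   1,  -1,   6]
  [  0,   0,  -4,  29]

Rank = 3 (number of non-zero pivot rows).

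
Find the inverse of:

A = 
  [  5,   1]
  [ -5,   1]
det(A) = (5)(1) - (1)(-5) = 10
For a 2×2 matrix, A⁻¹ = (1/det(A)) · [[d, -b], [-c, a]]
    = (1/10) · [[1, -1], [5, 5]]

A⁻¹ = 
  [ 1/10, -1/10]
  [  1/2,   1/2]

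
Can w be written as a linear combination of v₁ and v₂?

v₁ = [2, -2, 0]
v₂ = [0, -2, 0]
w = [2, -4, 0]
Yes

Form the augmented matrix and row-reduce:
[v₁|v₂|w] = 
  [  2,   0,   2]
  [ -2,  -2,  -4]
  [  0,   0,   0]
R2 → R2 + (1)·R1
REF = 
  [  2,   0,   2]
  [  0,  -2,  -2]
  [  0,   0,   0]

No row of the form [0 0 | nonzero], so the system is consistent. Back-substitution gives c₁ = 1, c₂ = 1: w = (1)·v₁ + (1)·v₂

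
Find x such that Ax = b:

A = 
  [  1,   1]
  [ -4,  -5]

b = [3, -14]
Row reduce the augmented matrix [A|b]:
R2 → R2 + (4)·R1
REF = 
  [  1,   1,   3]
  [  0,  -1,  -2]

Back-substitution:
x₂ = (-2) / (-1) = 2
x₁ = (3 - (1)(2)) / 1 = 1

x = [1, 2]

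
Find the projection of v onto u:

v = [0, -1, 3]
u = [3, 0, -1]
proj_u(v) = [-9/10, 0, 3/10]

v·u = (0)(3) + (-1)(0) + (3)(-1) = -3
u·u = (3)² + (0)² + (-1)² = 10
proj_u(v) = (v·u / u·u) × u = (-3/10) × u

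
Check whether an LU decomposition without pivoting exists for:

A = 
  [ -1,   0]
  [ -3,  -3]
Yes.
A[1,1] = -1 ≠ 0, so Gaussian elimination proceeds without a row swap: multiplier ℓ₂₁ = (-3)/(-1) = 3, and U[2,2] = -3 - (3)(0) = -3.
L = 
  [  1,   0]
  [  3,   1]
U = 
  [ -1,   0]
  [  0,  -3]
Check row 2 of LU: [(3)(-1), (3)(0) + (-3)] = [-3, -3] = row 2 of A ✓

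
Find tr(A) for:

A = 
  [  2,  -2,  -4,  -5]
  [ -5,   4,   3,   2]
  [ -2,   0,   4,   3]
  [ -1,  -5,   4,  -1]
9

tr(A) = 2 + 4 + 4 + -1 = 9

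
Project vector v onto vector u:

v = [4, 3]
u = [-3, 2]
proj_u(v) = [18/13, -12/13]

v·u = (4)(-3) + (3)(2) = -6
u·u = (-3)² + (2)² = 13
proj_u(v) = (v·u / u·u) × u = (-6/13) × u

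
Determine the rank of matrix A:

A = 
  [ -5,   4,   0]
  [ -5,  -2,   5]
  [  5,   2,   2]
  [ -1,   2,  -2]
rank(A) = 3

Row reduce:
R2 → R2 - (1)·R1
R3 → R3 + (1)·R1
R4 → R4 - (1/5)·R1
R3 → R3 + (1)·R2
R4 → R4 + (1/5)·R2
R4 → R4 + (1/7)·R3
REF = 
  [ -5,   4,   0]
  [  0,  -6,   5]
  [  0,   0,   7]
  [  0,   0,   0]
Pivot columns: 1, 2, 3 → 3 pivots.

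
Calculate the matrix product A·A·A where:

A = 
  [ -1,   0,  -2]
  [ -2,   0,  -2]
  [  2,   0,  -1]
A^3 = 
  [ 11,   0,   2]
  [ 14,   0,  -2]
  [ -2,   0,  11]

A² = A·A:
A²[1,1] = (-1)(-1) + (0)(-2) + (-2)(2) = -3
A²[1,2] = (-1)(0) + (0)(0) + (-2)(0) = 0
A²[1,3] = (-1)(-2) + (0)(-2) + (-2)(-1) = 4
A²[2,1] = (-2)(-1) + (0)(-2) + (-2)(2) = -2
A²[2,2] = (-2)(0) + (0)(0) + (-2)(0) = 0
A²[2,3] = (-2)(-2) + (0)(-2) + (-2)(-1) = 6
A²[3,1] = (2)(-1) + (0)(-2) + (-1)(2) = -4
A²[3,2] = (2)(0) + (0)(0) + (-1)(0) = 0
A²[3,3] = (2)(-2) + (0)(-2) + (-1)(-1) = -3
A² = 
  [ -3,   0,   4]
  [ -2,   0,   6]
  [ -4,   0,  -3]

A^3 = A^2·A:
A^3[1,1] = (-3)(-1) + (0)(-2) + (4)(2) = 11
A^3[1,2] = (-3)(0) + (0)(0) + (4)(0) = 0
A^3[1,3] = (-3)(-2) + (0)(-2) + (4)(-1) = 2
A^3[2,1] = (-2)(-1) + (0)(-2) + (6)(2) = 14
A^3[2,2] = (-2)(0) + (0)(0) + (6)(0) = 0
A^3[2,3] = (-2)(-2) + (0)(-2) + (6)(-1) = -2
A^3[3,1] = (-4)(-1) + (0)(-2) + (-3)(2) = -2
A^3[3,2] = (-4)(0) + (0)(0) + (-3)(0) = 0
A^3[3,3] = (-4)(-2) + (0)(-2) + (-3)(-1) = 11
A^3 = 
  [ 11,   0,   2]
  [ 14,   0,  -2]
  [ -2,   0,  11]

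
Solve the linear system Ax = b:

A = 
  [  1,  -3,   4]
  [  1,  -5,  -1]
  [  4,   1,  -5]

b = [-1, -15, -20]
Row reduce the augmented matrix [A|b]:
R2 → R2 - (1)·R1
R3 → R3 - (4)·R1
R3 → R3 + (13/2)·R2
REF = 
  [     1,     -3,      4,     -1]
  [     0,     -2,     -5,    -14]
  [     0,      0, -107/2,   -107]

Back-substitution:
x₃ = (-107) / (-107/2) = 2
x₂ = (-14 - (-5)(2)) / (-2) = 2
x₁ = (-1 - (-3)(2) - (4)(2)) / 1 = -3

x = [-3, 2, 2]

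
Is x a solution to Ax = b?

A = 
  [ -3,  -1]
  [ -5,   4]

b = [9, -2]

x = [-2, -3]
Yes

Ax = [9, -2] = b ✓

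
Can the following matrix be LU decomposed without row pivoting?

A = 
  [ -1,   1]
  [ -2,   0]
Yes.
A[1,1] = -1 ≠ 0, so Gaussian elimination proceeds without a row swap: multiplier ℓ₂₁ = (-2)/(-1) = 2, and U[2,2] = 0 - (2)(1) = -2.
L = 
  [  1,   0]
  [  2,   1]
U = 
  [ -1,   1]
  [  0,  -2]
Check row 2 of LU: [(2)(-1), (2)(1) + (-2)] = [-2, 0] = row 2 of A ✓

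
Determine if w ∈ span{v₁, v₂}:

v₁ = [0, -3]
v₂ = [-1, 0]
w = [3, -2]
Yes

Form the augmented matrix and row-reduce:
[v₁|v₂|w] = 
  [  0,  -1,   3]
  [ -3,   0,  -2]
Swap R1 ↔ R2
REF = 
  [ -3,   0,  -2]
  [  0,  -1,   3]

No row of the form [0 0 | nonzero], so the system is consistent. Back-substitution gives c₁ = 2/3, c₂ = -3: w = (2/3)·v₁ + (-3)·v₂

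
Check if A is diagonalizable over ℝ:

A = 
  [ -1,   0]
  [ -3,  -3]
Yes

tr(A) = -4, det(A) = 3
Characteristic polynomial: λ² - tr(A)λ + det(A) = λ² + 4λ + 3
λ² + 4λ + 3 = (λ + 3)(λ + 1)
Eigenvalues: -1, -3
λ=-3: alg. mult. = 1, geom. mult. = 2 - rank(A - (-3)I) = 2 - 1 = 1
λ=-1: alg. mult. = 1, geom. mult. = 2 - rank(A - (-1)I) = 2 - 1 = 1
Sum of geometric multiplicities equals n, so A has n independent eigenvectors.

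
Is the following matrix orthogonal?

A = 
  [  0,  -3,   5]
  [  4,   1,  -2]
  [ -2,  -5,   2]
No

AᵀA = 
  [ 20,  14, -12]
  [ 14,  35, -27]
  [-12, -27,  33]
≠ I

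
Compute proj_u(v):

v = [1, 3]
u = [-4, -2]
v·u = (1)(-4) + (3)(-2) = -10
u·u = (-4)² + (-2)² = 20
proj_u(v) = (v·u / u·u) × u = (-10/20) × u = (-1/2) × u

proj_u(v) = [2, 1]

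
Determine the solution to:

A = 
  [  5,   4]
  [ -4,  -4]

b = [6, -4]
Row reduce the augmented matrix [A|b]:
R2 → R2 + (4/5)·R1
REF = 
  [   5,    4,    6]
  [   0, -4/5,  4/5]

Back-substitution:
x₂ = (4/5) / (-4/5) = -1
x₁ = (6 - (4)(-1)) / 5 = 2

x = [2, -1]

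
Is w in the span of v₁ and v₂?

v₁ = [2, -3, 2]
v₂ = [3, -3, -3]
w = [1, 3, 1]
No

Form the augmented matrix and row-reduce:
[v₁|v₂|w] = 
  [  2,   3,   1]
  [ -3,  -3,   3]
  [  2,  -3,   1]
R2 → R2 + (3/2)·R1
R3 → R3 - (1)·R1
R3 → R3 + (4)·R2
REF = 
  [  2,   3,   1]
  [  0, 3/2, 9/2]
  [  0,   0,  18]

Row 3 reads [0 0 | 18], i.e. 0 = 18, so the system is inconsistent and w ∉ span{v₁, v₂}.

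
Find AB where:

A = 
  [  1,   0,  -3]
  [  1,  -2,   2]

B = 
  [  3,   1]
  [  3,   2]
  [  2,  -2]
AB = 
  [ -3,   7]
  [  1,  -7]

A is 2×3 and B is 3×2, so AB is 2×2. Each entry is (row of A)·(column of B):
AB[1,1] = (1)(3) + (0)(3) + (-3)(2) = -3
AB[1,2] = (1)(1) + (0)(2) + (-3)(-2) = 7
AB[2,1] = (1)(3) + (-2)(3) + (2)(2) = 1
AB[2,2] = (1)(1) + (-2)(2) + (2)(-2) = -7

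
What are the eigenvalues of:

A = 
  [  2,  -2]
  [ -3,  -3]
λ = 3, -4

tr(A) = -1, det(A) = -12
Characteristic polynomial: λ² - tr(A)λ + det(A) = λ² + λ - 12
λ² + λ - 12 = (λ + 4)(λ - 3)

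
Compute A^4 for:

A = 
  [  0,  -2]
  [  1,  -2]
A^4 = 
  [ -4,   0]
  [  0,  -4]

A² = A·A:
A²[1,1] = (0)(0) + (-2)(1) = -2
A²[1,2] = (0)(-2) + (-2)(-2) = 4
A²[2,1] = (1)(0) + (-2)(1) = -2
A²[2,2] = (1)(-2) + (-2)(-2) = 2
A² = 
  [ -2,   4]
  [ -2,   2]

A^3 = A^2·A:
A^3[1,1] = (-2)(0) + (4)(1) = 4
A^3[1,2] = (-2)(-2) + (4)(-2) = -4
A^3[2,1] = (-2)(0) + (2)(1) = 2
A^3[2,2] = (-2)(-2) + (2)(-2) = 0
A^3 = 
  [  4,  -4]
  [  2,   0]

A^4 = A^3·A:
A^4[1,1] = (4)(0) + (-4)(1) = -4
A^4[1,2] = (4)(-2) + (-4)(-2) = 0
A^4[2,1] = (2)(0) + (0)(1) = 0
A^4[2,2] = (2)(-2) + (0)(-2) = -4
A^4 = 
  [ -4,   0]
  [  0,  -4]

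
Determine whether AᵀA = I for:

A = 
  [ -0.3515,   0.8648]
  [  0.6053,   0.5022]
No

AᵀA = 
  [  0.4899,   0]
  [  0,   1.0001]
≠ I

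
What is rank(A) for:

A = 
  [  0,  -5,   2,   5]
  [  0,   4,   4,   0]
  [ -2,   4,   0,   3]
rank(A) = 3

Row reduce:
Swap R1 ↔ R3
R3 → R3 + (5/4)·R2
REF = 
  [ -2,   4,   0,   3]
  [  0,   4,   4,   0]
  [  0,   0,   7,   5]
Pivot columns: 1, 2, 3 → 3 pivots.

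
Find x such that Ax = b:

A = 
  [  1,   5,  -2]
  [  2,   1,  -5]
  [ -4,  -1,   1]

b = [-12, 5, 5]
Row reduce the augmented matrix [A|b]:
R2 → R2 - (2)·R1
R3 → R3 + (4)·R1
R3 → R3 + (19/9)·R2
REF = 
  [    1,     5,    -2,   -12]
  [    0,    -9,    -1,    29]
  [    0,     0, -82/9, 164/9]

Back-substitution:
x₃ = (164/9) / (-82/9) = -2
x₂ = (29 - (-1)(-2)) / (-9) = -3
x₁ = (-12 - (5)(-3) - (-2)(-2)) / 1 = -1

x = [-1, -3, -2]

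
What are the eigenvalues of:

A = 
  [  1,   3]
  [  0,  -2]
tr(A) = -1, det(A) = -2
Characteristic polynomial: λ² - tr(A)λ + det(A) = λ² + λ - 2
λ² + λ - 2 = (λ + 2)(λ - 1)

λ = 1, -2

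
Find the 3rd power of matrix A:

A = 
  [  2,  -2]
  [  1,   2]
A² = A·A:
A²[1,1] = (2)(2) + (-2)(1) = 2
A²[1,2] = (2)(-2) + (-2)(2) = -8
A²[2,1] = (1)(2) + (2)(1) = 4
A²[2,2] = (1)(-2) + (2)(2) = 2
A² = 
  [  2,  -8]
  [  4,   2]

A^3 = A^2·A:
A^3[1,1] = (2)(2) + (-8)(1) = -4
A^3[1,2] = (2)(-2) + (-8)(2) = -20
A^3[2,1] = (4)(2) + (2)(1) = 10
A^3[2,2] = (4)(-2) + (2)(2) = -4
A^3 = 
  [ -4, -20]
  [ 10,  -4]

Therefore
A^3 = 
  [ -4, -20]
  [ 10,  -4]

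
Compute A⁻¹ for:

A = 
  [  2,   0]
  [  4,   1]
det(A) = (2)(1) - (0)(4) = 2
For a 2×2 matrix, A⁻¹ = (1/det(A)) · [[d, -b], [-c, a]]
    = (1/2) · [[1, 0], [-4, 2]]

A⁻¹ = 
  [1/2,   0]
  [ -2,   1]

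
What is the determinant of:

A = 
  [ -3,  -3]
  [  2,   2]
For a 2×2 matrix, det = ad - bc = (-3)(2) - (-3)(2) = 0

det(A) = 0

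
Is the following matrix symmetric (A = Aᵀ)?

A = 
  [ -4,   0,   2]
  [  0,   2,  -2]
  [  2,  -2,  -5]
Yes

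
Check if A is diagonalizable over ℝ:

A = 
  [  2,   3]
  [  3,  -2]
Yes

tr(A) = 0, det(A) = -13
Characteristic polynomial: λ² - tr(A)λ + det(A) = λ² - 13
λ² - 13 = 0  ⇒  λ = (0 ± √((0)² - 4·(-13)))/2 = (0 ± √(52))/2
  = √13,  -√13
Eigenvalues: √13, -√13  (≈ 3.606, -3.606)
The two irrational eigenvalues are distinct (simple), so each has alg. mult. = geom. mult. = 1.
Sum of geometric multiplicities equals n, so A has n independent eigenvectors.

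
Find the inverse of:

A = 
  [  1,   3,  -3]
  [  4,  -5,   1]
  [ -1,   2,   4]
det(A) = (1)·((-5)(4) - (1)(2)) - (3)·((4)(4) - (1)(-1)) + (-3)·((4)(2) - (-5)(-1))
  = (1)(-22) - (3)(17) + (-3)(3)
  = -82
det(A) = -82 ≠ 0, so A is invertible.

Cofactors Cᵢⱼ = (-1)ⁱ⁺ʲ·Mᵢⱼ:
C = 
  [-22, -17,   3]
  [-18,   1,  -5]
  [-12, -13, -17]

adj(A) = Cᵀ:
adj(A) = 
  [-22, -18, -12]
  [-17,   1, -13]
  [  3,  -5, -17]

A⁻¹ = (-1/82) · adj(A):
A⁻¹ = 
  [11/41,  9/41,  6/41]
  [17/82, -1/82, 13/82]
  [-3/82,  5/82, 17/82]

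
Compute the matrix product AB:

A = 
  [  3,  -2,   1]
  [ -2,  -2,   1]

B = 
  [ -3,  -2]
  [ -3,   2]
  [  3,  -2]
A is 2×3 and B is 3×2, so AB is 2×2. Each entry is (row of A)·(column of B):
AB[1,1] = (3)(-3) + (-2)(-3) + (1)(3) = 0
AB[1,2] = (3)(-2) + (-2)(2) + (1)(-2) = -12
AB[2,1] = (-2)(-3) + (-2)(-3) + (1)(3) = 15
AB[2,2] = (-2)(-2) + (-2)(2) + (1)(-2) = -2

AB = 
  [  0, -12]
  [ 15,  -2]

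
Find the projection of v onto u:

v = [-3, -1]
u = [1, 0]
proj_u(v) = [-3, 0]

v·u = (-3)(1) + (-1)(0) = -3
u·u = (1)² + (0)² = 1
proj_u(v) = (v·u / u·u) × u = (-3/1) × u = (-3) × u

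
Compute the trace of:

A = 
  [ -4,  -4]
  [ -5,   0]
-4

tr(A) = -4 + 0 = -4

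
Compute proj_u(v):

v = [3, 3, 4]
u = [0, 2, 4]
proj_u(v) = [0, 11/5, 22/5]

v·u = (3)(0) + (3)(2) + (4)(4) = 22
u·u = (0)² + (2)² + (4)² = 20
proj_u(v) = (v·u / u·u) × u = (22/20) × u = (11/10) × u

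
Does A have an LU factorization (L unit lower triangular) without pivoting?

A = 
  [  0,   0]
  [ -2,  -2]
No.
A[1,1] = 0 but A[2,1] = -2 ≠ 0. Any LU with L unit lower triangular has (LU)[1,1] = U[1,1] and (LU)[2,1] = L[2,1]·U[1,1]; matching A forces U[1,1] = 0, which then forces (LU)[2,1] = 0 ≠ -2. A row swap (pivoting) is required.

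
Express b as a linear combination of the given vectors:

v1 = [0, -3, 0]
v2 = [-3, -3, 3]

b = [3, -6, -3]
c1 = 3, c2 = -1

b = 3·v1 + -1·v2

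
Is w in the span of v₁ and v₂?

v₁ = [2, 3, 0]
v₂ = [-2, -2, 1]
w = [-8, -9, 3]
Yes

Form the augmented matrix and row-reduce:
[v₁|v₂|w] = 
  [  2,  -2,  -8]
  [  3,  -2,  -9]
  [  0,   1,   3]
R2 → R2 - (3/2)·R1
R3 → R3 - (1)·R2
REF = 
  [  2,  -2,  -8]
  [  0,   1,   3]
  [  0,   0,   0]

No row of the form [0 0 | nonzero], so the system is consistent. Back-substitution gives c₁ = -1, c₂ = 3: w = (-1)·v₁ + (3)·v₂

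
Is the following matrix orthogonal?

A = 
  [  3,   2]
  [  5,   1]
No

AᵀA = 
  [ 34,  11]
  [ 11,   5]
≠ I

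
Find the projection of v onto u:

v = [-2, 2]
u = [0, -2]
v·u = (-2)(0) + (2)(-2) = -4
u·u = (0)² + (-2)² = 4
proj_u(v) = (v·u / u·u) × u = (-4/4) × u = (-1) × u

proj_u(v) = [0, 2]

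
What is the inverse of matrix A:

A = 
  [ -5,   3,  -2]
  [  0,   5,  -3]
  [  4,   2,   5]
det(A) = (-5)·((5)(5) - (-3)(2)) - (3)·((0)(5) - (-3)(4)) + (-2)·((0)(2) - (5)(4))
  = (-5)(31) - (3)(12) + (-2)(-20)
  = -151
det(A) = -151 ≠ 0, so A is invertible.

Cofactors Cᵢⱼ = (-1)ⁱ⁺ʲ·Mᵢⱼ:
C = 
  [ 31, -12, -20]
  [-19, -17,  22]
  [  1, -15, -25]

adj(A) = Cᵀ:
adj(A) = 
  [ 31, -19,   1]
  [-12, -17, -15]
  [-20,  22, -25]

A⁻¹ = (-1/151) · adj(A):
A⁻¹ = 
  [-31/151,  19/151,  -1/151]
  [ 12/151,  17/151,  15/151]
  [ 20/151, -22/151,  25/151]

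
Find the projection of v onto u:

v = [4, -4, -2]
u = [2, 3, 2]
v·u = (4)(2) + (-4)(3) + (-2)(2) = -8
u·u = (2)² + (3)² + (2)² = 17
proj_u(v) = (v·u / u·u) × u = (-8/17) × u

proj_u(v) = [-16/17, -24/17, -16/17]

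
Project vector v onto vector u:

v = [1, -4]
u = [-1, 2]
proj_u(v) = [9/5, -18/5]

v·u = (1)(-1) + (-4)(2) = -9
u·u = (-1)² + (2)² = 5
proj_u(v) = (v·u / u·u) × u = (-9/5) × u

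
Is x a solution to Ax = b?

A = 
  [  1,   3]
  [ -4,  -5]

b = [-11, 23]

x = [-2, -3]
Yes

Ax = [-11, 23] = b ✓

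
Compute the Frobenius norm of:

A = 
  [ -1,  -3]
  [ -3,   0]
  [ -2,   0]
||A||_F = 4.796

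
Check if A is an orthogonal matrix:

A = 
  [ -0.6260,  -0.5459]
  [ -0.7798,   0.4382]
No

AᵀA = 
  [  1,   0]
  [  0,   0.4900]
≠ I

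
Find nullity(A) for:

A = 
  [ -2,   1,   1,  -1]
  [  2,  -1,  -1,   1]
nullity(A) = 3

Row reduce:
R2 → R2 + (1)·R1
REF = 
  [ -2,   1,   1,  -1]
  [  0,   0,   0,   0]
Pivot columns: 1 → 1 pivot.
rank(A) = 1, so nullity(A) = 4 - 1 = 3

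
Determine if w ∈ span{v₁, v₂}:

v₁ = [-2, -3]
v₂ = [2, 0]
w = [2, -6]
Yes

Form the augmented matrix and row-reduce:
[v₁|v₂|w] = 
  [ -2,   2,   2]
  [ -3,   0,  -6]
R2 → R2 - (3/2)·R1
REF = 
  [ -2,   2,   2]
  [  0,  -3,  -9]

No row of the form [0 0 | nonzero], so the system is consistent. Back-substitution gives c₁ = 2, c₂ = 3: w = (2)·v₁ + (3)·v₂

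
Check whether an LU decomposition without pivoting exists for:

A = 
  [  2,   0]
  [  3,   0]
Yes.
A[1,1] = 2 ≠ 0, so Gaussian elimination proceeds without a row swap: multiplier ℓ₂₁ = (3)/(2) = 3/2, and U[2,2] = 0 - (3/2)(0) = 0.
L = 
  [  1,   0]
  [3/2,   1]
U = 
  [  2,   0]
  [  0,   0]
Check row 2 of LU: [(3/2)(2), (3/2)(0) + 0] = [3, 0] = row 2 of A ✓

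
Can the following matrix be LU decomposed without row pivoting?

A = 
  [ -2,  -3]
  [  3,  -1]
Yes.
A[1,1] = -2 ≠ 0, so Gaussian elimination proceeds without a row swap: multiplier ℓ₂₁ = (3)/(-2) = -3/2, and U[2,2] = -1 - (-3/2)(-3) = -11/2.
L = 
  [   1,    0]
  [-3/2,    1]
U = 
  [   -2,    -3]
  [    0, -11/2]
Check row 2 of LU: [(-3/2)(-2), (-3/2)(-3) + (-11/2)] = [3, -1] = row 2 of A ✓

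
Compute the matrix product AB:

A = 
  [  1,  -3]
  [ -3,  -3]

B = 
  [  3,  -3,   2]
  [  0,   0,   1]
A is 2×2 and B is 2×3, so AB is 2×3. Each entry is (row of A)·(column of B):
AB[1,1] = (1)(3) + (-3)(0) = 3
AB[1,2] = (1)(-3) + (-3)(0) = -3
AB[1,3] = (1)(2) + (-3)(1) = -1
AB[2,1] = (-3)(3) + (-3)(0) = -9
AB[2,2] = (-3)(-3) + (-3)(0) = 9
AB[2,3] = (-3)(2) + (-3)(1) = -9

AB = 
  [  3,  -3,  -1]
  [ -9,   9,  -9]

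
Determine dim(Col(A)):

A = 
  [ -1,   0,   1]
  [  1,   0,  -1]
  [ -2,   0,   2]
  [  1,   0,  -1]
dim(Col(A)) = 1

Row reduce:
R2 → R2 + (1)·R1
R3 → R3 - (2)·R1
R4 → R4 + (1)·R1
REF = 
  [ -1,   0,   1]
  [  0,   0,   0]
  [  0,   0,   0]
  [  0,   0,   0]
Pivot columns: 1 → 1 pivot.
dim(Col(A)) = number of pivot columns = 1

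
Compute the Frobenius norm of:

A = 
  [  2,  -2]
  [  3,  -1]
||A||_F = 4.243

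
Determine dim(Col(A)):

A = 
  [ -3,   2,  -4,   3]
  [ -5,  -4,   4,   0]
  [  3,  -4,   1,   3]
Row reduce:
R2 → R2 - (5/3)·R1
R3 → R3 + (1)·R1
R3 → R3 - (3/11)·R2
REF = 
  [    -3,      2,     -4,      3]
  [     0,  -22/3,   32/3,     -5]
  [     0,      0, -65/11,  81/11]
Pivot columns: 1, 2, 3 → 3 pivots.
dim(Col(A)) = number of pivot columns = 3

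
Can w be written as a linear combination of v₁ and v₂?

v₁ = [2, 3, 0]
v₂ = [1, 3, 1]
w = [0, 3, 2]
Yes

Form the augmented matrix and row-reduce:
[v₁|v₂|w] = 
  [  2,   1,   0]
  [  3,   3,   3]
  [  0,   1,   2]
R2 → R2 - (3/2)·R1
R3 → R3 - (2/3)·R2
REF = 
  [  2,   1,   0]
  [  0, 3/2,   3]
  [  0,   0,   0]

No row of the form [0 0 | nonzero], so the system is consistent. Back-substitution gives c₁ = -1, c₂ = 2: w = (-1)·v₁ + (2)·v₂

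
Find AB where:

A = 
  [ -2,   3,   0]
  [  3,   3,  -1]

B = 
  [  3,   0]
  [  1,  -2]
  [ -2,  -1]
A is 2×3 and B is 3×2, so AB is 2×2. Each entry is (row of A)·(column of B):
AB[1,1] = (-2)(3) + (3)(1) + (0)(-2) = -3
AB[1,2] = (-2)(0) + (3)(-2) + (0)(-1) = -6
AB[2,1] = (3)(3) + (3)(1) + (-1)(-2) = 14
AB[2,2] = (3)(0) + (3)(-2) + (-1)(-1) = -5

AB = 
  [ -3,  -6]
  [ 14,  -5]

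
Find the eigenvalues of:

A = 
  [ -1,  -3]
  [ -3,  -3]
λ = -2 + √10, -2 - √10  (≈ 1.162, -5.162)

tr(A) = -4, det(A) = -6
Characteristic polynomial: λ² - tr(A)λ + det(A) = λ² + 4λ - 6
λ² + 4λ - 6 = 0  ⇒  λ = (-4 ± √((4)² - 4·(-6)))/2 = (-4 ± √(40))/2
  = -2 + √10,  -2 - √10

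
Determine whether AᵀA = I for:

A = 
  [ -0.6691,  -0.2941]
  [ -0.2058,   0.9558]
No

AᵀA = 
  [  0.4900,   0.0001]
  [  0.0001,   1]
≠ I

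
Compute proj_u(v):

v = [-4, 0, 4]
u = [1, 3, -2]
v·u = (-4)(1) + (0)(3) + (4)(-2) = -12
u·u = (1)² + (3)² + (-2)² = 14
proj_u(v) = (v·u / u·u) × u = (-12/14) × u = (-6/7) × u

proj_u(v) = [-6/7, -18/7, 12/7]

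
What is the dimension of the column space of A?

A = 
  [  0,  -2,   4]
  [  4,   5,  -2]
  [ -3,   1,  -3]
dim(Col(A)) = 3

Row reduce:
Swap R1 ↔ R2
R3 → R3 + (3/4)·R1
R3 → R3 + (19/8)·R2
REF = 
  [  4,   5,  -2]
  [  0,  -2,   4]
  [  0,   0,   5]
Pivot columns: 1, 2, 3 → 3 pivots.
dim(Col(A)) = number of pivot columns = 3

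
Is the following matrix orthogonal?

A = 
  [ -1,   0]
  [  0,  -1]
Yes

AᵀA = 
  [  1,   0]
  [  0,   1]
= I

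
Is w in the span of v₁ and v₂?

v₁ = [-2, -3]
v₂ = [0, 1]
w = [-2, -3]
Yes

Form the augmented matrix and row-reduce:
[v₁|v₂|w] = 
  [ -2,   0,  -2]
  [ -3,   1,  -3]
R2 → R2 - (3/2)·R1
REF = 
  [ -2,   0,  -2]
  [  0,   1,   0]

No row of the form [0 0 | nonzero], so the system is consistent. Back-substitution gives c₁ = 1, c₂ = 0: w = (1)·v₁ + (0)·v₂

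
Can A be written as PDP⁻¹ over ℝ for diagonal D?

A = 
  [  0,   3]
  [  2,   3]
Yes

tr(A) = 3, det(A) = -6
Characteristic polynomial: λ² - tr(A)λ + det(A) = λ² - 3λ - 6
λ² - 3λ - 6 = 0  ⇒  λ = (3 ± √((-3)² - 4·(-6)))/2 = (3 ± √(33))/2
  = (3 + √33)/2,  (3 - √33)/2
Eigenvalues: (3 + √33)/2, (3 - √33)/2  (≈ 4.372, -1.372)
The two irrational eigenvalues are distinct (simple), so each has alg. mult. = geom. mult. = 1.
Sum of geometric multiplicities equals n, so A has n independent eigenvectors.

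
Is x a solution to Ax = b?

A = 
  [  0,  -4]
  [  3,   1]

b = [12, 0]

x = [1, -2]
No

Ax = [8, 1] ≠ b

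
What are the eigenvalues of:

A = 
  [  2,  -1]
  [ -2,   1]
λ = 3, 0

tr(A) = 3, det(A) = 0
Characteristic polynomial: λ² - tr(A)λ + det(A) = λ² - 3λ
λ² - 3λ = λ(λ - 3)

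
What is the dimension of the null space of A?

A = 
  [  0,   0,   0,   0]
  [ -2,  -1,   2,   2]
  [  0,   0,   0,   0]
nullity(A) = 3

Row reduce:
Swap R1 ↔ R2
REF = 
  [ -2,  -1,   2,   2]
  [  0,   0,   0,   0]
  [  0,   0,   0,   0]
Pivot columns: 1 → 1 pivot.
rank(A) = 1, so nullity(A) = 4 - 1 = 3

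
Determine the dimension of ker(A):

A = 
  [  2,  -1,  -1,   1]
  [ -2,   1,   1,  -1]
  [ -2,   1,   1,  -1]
nullity(A) = 3

Row reduce:
R2 → R2 + (1)·R1
R3 → R3 + (1)·R1
REF = 
  [  2,  -1,  -1,   1]
  [  0,   0,   0,   0]
  [  0,   0,   0,   0]
Pivot columns: 1 → 1 pivot.
rank(A) = 1, so nullity(A) = 4 - 1 = 3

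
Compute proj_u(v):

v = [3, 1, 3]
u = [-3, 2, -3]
v·u = (3)(-3) + (1)(2) + (3)(-3) = -16
u·u = (-3)² + (2)² + (-3)² = 22
proj_u(v) = (v·u / u·u) × u = (-16/22) × u = (-8/11) × u

proj_u(v) = [24/11, -16/11, 24/11]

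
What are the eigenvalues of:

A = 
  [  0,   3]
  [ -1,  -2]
λ = -1 + i√2, -1 - i√2  (≈ -1 + 1.414i, -1 - 1.414i)

tr(A) = -2, det(A) = 3
Characteristic polynomial: λ² - tr(A)λ + det(A) = λ² + 2λ + 3
λ² + 2λ + 3 = 0  ⇒  λ = (-2 ± √((2)² - 4·(3)))/2 = (-2 ± √(-8))/2
  = -1 + i√2,  -1 - i√2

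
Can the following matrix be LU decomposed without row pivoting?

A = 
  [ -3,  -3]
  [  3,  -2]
Yes.
A[1,1] = -3 ≠ 0, so Gaussian elimination proceeds without a row swap: multiplier ℓ₂₁ = (3)/(-3) = -1, and U[2,2] = -2 - (-1)(-3) = -5.
L = 
  [  1,   0]
  [ -1,   1]
U = 
  [ -3,  -3]
  [  0,  -5]
Check row 2 of LU: [(-1)(-3), (-1)(-3) + (-5)] = [3, -2] = row 2 of A ✓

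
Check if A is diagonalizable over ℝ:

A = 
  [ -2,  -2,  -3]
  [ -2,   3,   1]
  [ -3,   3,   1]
Yes

Characteristic polynomial: det(λI - A) = λ³ - 2λ² - 21λ + 7
By the rational root theorem any rational root is an integer dividing 7; none of those is a root, so p(λ) has no rational roots and hence (being an irreducible cubic) no repeated roots.
Discriminant of the cubic: Δ = 43001
Δ > 0 ⇒ three distinct real eigenvalues: λ ≈ -3.879, 0.3249, 5.554
Three distinct real eigenvalues, so A has 3 independent eigenvectors.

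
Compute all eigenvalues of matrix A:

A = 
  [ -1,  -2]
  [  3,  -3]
tr(A) = -4, det(A) = 9
Characteristic polynomial: λ² - tr(A)λ + det(A) = λ² + 4λ + 9
λ² + 4λ + 9 = 0  ⇒  λ = (-4 ± √((4)² - 4·(9)))/2 = (-4 ± √(-20))/2
  = -2 + i√5,  -2 - i√5

λ = -2 + i√5, -2 - i√5  (≈ -2 + 2.236i, -2 - 2.236i)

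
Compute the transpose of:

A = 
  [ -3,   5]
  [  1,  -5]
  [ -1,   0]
Aᵀ = 
  [ -3,   1,  -1]
  [  5,  -5,   0]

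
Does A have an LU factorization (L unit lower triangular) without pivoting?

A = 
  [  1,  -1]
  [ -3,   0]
Yes.
A[1,1] = 1 ≠ 0, so Gaussian elimination proceeds without a row swap: multiplier ℓ₂₁ = (-3)/(1) = -3, and U[2,2] = 0 - (-3)(-1) = -3.
L = 
  [  1,   0]
  [ -3,   1]
U = 
  [  1,  -1]
  [  0,  -3]
Check row 2 of LU: [(-3)(1), (-3)(-1) + (-3)] = [-3, 0] = row 2 of A ✓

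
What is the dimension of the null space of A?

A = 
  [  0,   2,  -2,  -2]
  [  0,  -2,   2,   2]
nullity(A) = 3

Row reduce:
R2 → R2 + (1)·R1
REF = 
  [  0,   2,  -2,  -2]
  [  0,   0,   0,   0]
Pivot columns: 2 → 1 pivot.
rank(A) = 1, so nullity(A) = 4 - 1 = 3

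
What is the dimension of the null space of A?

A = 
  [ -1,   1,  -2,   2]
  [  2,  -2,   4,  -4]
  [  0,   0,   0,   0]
nullity(A) = 3

Row reduce:
R2 → R2 + (2)·R1
REF = 
  [ -1,   1,  -2,   2]
  [  0,   0,   0,   0]
  [  0,   0,   0,   0]
Pivot columns: 1 → 1 pivot.
rank(A) = 1, so nullity(A) = 4 - 1 = 3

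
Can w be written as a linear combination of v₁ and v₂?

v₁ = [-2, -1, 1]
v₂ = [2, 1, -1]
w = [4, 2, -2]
Yes

Form the augmented matrix and row-reduce:
[v₁|v₂|w] = 
  [ -2,   2,   4]
  [ -1,   1,   2]
  [  1,  -1,  -2]
R2 → R2 - (1/2)·R1
R3 → R3 + (1/2)·R1
REF = 
  [ -2,   2,   4]
  [  0,   0,   0]
  [  0,   0,   0]

No row of the form [0 0 | nonzero], so the system is consistent. Back-substitution gives c₁ = -2, c₂ = 0: w = (-2)·v₁ + (0)·v₂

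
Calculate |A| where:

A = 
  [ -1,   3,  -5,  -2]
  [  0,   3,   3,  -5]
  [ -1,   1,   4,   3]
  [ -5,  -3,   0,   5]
Cofactor expansion along row 1: det(A) = a₁₁M₁₁ - a₁₂M₁₂ + a₁₃M₁₃ - a₁₄M₁₄

M₁₁ = det[[3, 3, -5]; [1, 4, 3]; [-3, 0, 5]]
  = (3)·((4)(5) - (3)(0)) - (3)·((1)(5) - (3)(-3)) + (-5)·((1)(0) - (4)(-3))
  = (3)(20) - (3)(14) + (-5)(12)
  = -42
M₁₂ = det[[0, 3, -5]; [-1, 4, 3]; [-5, 0, 5]]
  = (0)·((4)(5) - (3)(0)) - (3)·((-1)(5) - (3)(-5)) + (-5)·((-1)(0) - (4)(-5))
  = (0)(20) - (3)(10) + (-5)(20)
  = -130
M₁₃ = det[[0, 3, -5]; [-1, 1, 3]; [-5, -3, 5]]
  = (0)·((1)(5) - (3)(-3)) - (3)·((-1)(5) - (3)(-5)) + (-5)·((-1)(-3) - (1)(-5))
  = (0)(14) - (3)(10) + (-5)(8)
  = -70
M₁₄ = det[[0, 3, 3]; [-1, 1, 4]; [-5, -3, 0]]
  = (0)·((1)(0) - (4)(-3)) - (3)·((-1)(0) - (4)(-5)) + (3)·((-1)(-3) - (1)(-5))
  = (0)(12) - (3)(20) + (3)(8)
  = -36

det(A) = (-1)(-42) - (3)(-130) + (-5)(-70) - (-2)(-36) = 710

det(A) = 710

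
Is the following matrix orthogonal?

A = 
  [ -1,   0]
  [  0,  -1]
Yes

AᵀA = 
  [  1,   0]
  [  0,   1]
= I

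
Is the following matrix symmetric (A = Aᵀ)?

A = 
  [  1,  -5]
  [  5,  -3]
No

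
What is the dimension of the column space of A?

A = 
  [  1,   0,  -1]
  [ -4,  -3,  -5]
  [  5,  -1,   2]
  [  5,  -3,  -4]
Row reduce:
R2 → R2 + (4)·R1
R3 → R3 - (5)·R1
R4 → R4 - (5)·R1
R3 → R3 - (1/3)·R2
R4 → R4 - (1)·R2
R4 → R4 - (1)·R3
REF = 
  [  1,   0,  -1]
  [  0,  -3,  -9]
  [  0,   0,  10]
  [  0,   0,   0]
Pivot columns: 1, 2, 3 → 3 pivots.
dim(Col(A)) = number of pivot columns = 3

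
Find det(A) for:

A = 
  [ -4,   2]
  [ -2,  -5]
24

For a 2×2 matrix, det = ad - bc = (-4)(-5) - (2)(-2) = 24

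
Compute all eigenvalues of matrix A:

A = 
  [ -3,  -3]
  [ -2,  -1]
tr(A) = -4, det(A) = -3
Characteristic polynomial: λ² - tr(A)λ + det(A) = λ² + 4λ - 3
λ² + 4λ - 3 = 0  ⇒  λ = (-4 ± √((4)² - 4·(-3)))/2 = (-4 ± √(28))/2
  = -2 + √7,  -2 - √7

λ = -2 + √7, -2 - √7  (≈ 0.6458, -4.646)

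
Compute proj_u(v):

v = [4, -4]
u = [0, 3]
v·u = (4)(0) + (-4)(3) = -12
u·u = (0)² + (3)² = 9
proj_u(v) = (v·u / u·u) × u = (-12/9) × u = (-4/3) × u

proj_u(v) = [0, -4]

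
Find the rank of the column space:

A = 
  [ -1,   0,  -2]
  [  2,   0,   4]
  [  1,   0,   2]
Row reduce:
R2 → R2 + (2)·R1
R3 → R3 + (1)·R1
REF = 
  [ -1,   0,  -2]
  [  0,   0,   0]
  [  0,   0,   0]
Pivot columns: 1 → 1 pivot.
dim(Col(A)) = number of pivot columns = 1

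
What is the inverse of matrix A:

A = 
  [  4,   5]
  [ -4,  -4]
det(A) = (4)(-4) - (5)(-4) = 4
For a 2×2 matrix, A⁻¹ = (1/det(A)) · [[d, -b], [-c, a]]
    = (1/4) · [[-4, -5], [4, 4]]

A⁻¹ = 
  [  -1, -5/4]
  [   1,    1]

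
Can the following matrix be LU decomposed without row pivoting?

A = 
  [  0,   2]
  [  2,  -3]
No.
A[1,1] = 0 but A[2,1] = 2 ≠ 0. Any LU with L unit lower triangular has (LU)[1,1] = U[1,1] and (LU)[2,1] = L[2,1]·U[1,1]; matching A forces U[1,1] = 0, which then forces (LU)[2,1] = 0 ≠ 2. A row swap (pivoting) is required.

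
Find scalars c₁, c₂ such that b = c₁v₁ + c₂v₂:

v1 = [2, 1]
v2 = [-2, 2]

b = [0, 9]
c1 = 3, c2 = 3

b = 3·v1 + 3·v2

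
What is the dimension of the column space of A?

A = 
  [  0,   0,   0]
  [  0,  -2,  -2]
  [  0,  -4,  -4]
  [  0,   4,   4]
dim(Col(A)) = 1

Row reduce:
Swap R1 ↔ R2
R3 → R3 - (2)·R1
R4 → R4 + (2)·R1
REF = 
  [  0,  -2,  -2]
  [  0,   0,   0]
  [  0,   0,   0]
  [  0,   0,   0]
Pivot columns: 2 → 1 pivot.
dim(Col(A)) = number of pivot columns = 1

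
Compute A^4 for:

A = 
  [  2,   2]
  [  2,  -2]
A² = A·A:
A²[1,1] = (2)(2) + (2)(2) = 8
A²[1,2] = (2)(2) + (2)(-2) = 0
A²[2,1] = (2)(2) + (-2)(2) = 0
A²[2,2] = (2)(2) + (-2)(-2) = 8
A² = 
  [  8,   0]
  [  0,   8]

A^3 = A^2·A:
A^3[1,1] = (8)(2) + (0)(2) = 16
A^3[1,2] = (8)(2) + (0)(-2) = 16
A^3[2,1] = (0)(2) + (8)(2) = 16
A^3[2,2] = (0)(2) + (8)(-2) = -16
A^3 = 
  [ 16,  16]
  [ 16, -16]

A^4 = A^3·A:
A^4[1,1] = (16)(2) + (16)(2) = 64
A^4[1,2] = (16)(2) + (16)(-2) = 0
A^4[2,1] = (16)(2) + (-16)(2) = 0
A^4[2,2] = (16)(2) + (-16)(-2) = 64
A^4 = 
  [ 64,   0]
  [  0,  64]

Therefore
A^4 = 
  [ 64,   0]
  [  0,  64]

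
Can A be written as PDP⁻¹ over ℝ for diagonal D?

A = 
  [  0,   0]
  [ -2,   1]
Yes

tr(A) = 1, det(A) = 0
Characteristic polynomial: λ² - tr(A)λ + det(A) = λ² - λ
λ² - λ = λ(λ - 1)
Eigenvalues: 1, 0
λ=0: alg. mult. = 1, geom. mult. = 2 - rank(A - (0)I) = 2 - 1 = 1
λ=1: alg. mult. = 1, geom. mult. = 2 - rank(A - (1)I) = 2 - 1 = 1
Sum of geometric multiplicities equals n, so A has n independent eigenvectors.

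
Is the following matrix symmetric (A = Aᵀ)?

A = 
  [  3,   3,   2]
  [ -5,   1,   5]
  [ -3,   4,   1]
No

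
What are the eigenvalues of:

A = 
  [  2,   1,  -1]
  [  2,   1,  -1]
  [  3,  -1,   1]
Characteristic polynomial: det(λI - A) = λ³ - 4λ² + 5λ
The constant term is 0, so λ = 0 is a root: p(λ) = λ(λ² - 4λ + 5)
λ² - 4λ + 5 = 0  ⇒  λ = (4 ± √((-4)² - 4·(5)))/2 = (4 ± √(-4))/2
  = 2 + i,  2 - i

λ = 0, 2 + i, 2 - i  (≈ 0, 2 + 1i, 2 - 1i)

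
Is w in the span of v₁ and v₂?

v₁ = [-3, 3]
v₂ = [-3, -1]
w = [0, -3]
Yes

Form the augmented matrix and row-reduce:
[v₁|v₂|w] = 
  [ -3,  -3,   0]
  [  3,  -1,  -3]
R2 → R2 + (1)·R1
REF = 
  [ -3,  -3,   0]
  [  0,  -4,  -3]

No row of the form [0 0 | nonzero], so the system is consistent. Back-substitution gives c₁ = -3/4, c₂ = 3/4: w = (-3/4)·v₁ + (3/4)·v₂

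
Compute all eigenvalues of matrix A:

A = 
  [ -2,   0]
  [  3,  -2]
λ = -2, -2

tr(A) = -4, det(A) = 4
Characteristic polynomial: λ² - tr(A)λ + det(A) = λ² + 4λ + 4
λ² + 4λ + 4 = (λ + 2)²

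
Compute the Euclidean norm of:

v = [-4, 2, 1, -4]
6.083

||v||₂ = √((-4)² + (2)² + (1)² + (-4)²) = √37 = 6.083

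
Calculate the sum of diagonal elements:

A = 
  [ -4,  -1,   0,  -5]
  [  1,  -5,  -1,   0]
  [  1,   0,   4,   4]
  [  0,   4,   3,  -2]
-7

tr(A) = -4 + -5 + 4 + -2 = -7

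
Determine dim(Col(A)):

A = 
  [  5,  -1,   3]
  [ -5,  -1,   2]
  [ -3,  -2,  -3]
Row reduce:
R2 → R2 + (1)·R1
R3 → R3 + (3/5)·R1
R3 → R3 - (13/10)·R2
REF = 
  [     5,     -1,      3]
  [     0,     -2,      5]
  [     0,      0, -77/10]
Pivot columns: 1, 2, 3 → 3 pivots.
dim(Col(A)) = number of pivot columns = 3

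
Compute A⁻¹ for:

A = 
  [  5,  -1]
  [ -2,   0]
det(A) = (5)(0) - (-1)(-2) = -2
For a 2×2 matrix, A⁻¹ = (1/det(A)) · [[d, -b], [-c, a]]
    = (-1/2) · [[0, 1], [2, 5]]

A⁻¹ = 
  [   0, -1/2]
  [  -1, -5/2]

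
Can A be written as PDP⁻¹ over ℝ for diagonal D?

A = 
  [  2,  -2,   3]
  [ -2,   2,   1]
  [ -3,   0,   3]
No

Characteristic polynomial: det(λI - A) = λ³ - 7λ² + 21λ - 24
By the rational root theorem any rational root is an integer dividing 24; none of those is a root, so p(λ) has no rational roots and hence (being an irreducible cubic) no repeated roots.
Discriminant of the cubic: Δ = -411
Δ < 0 ⇒ one real eigenvalue and a complex-conjugate pair: λ ≈ 2.29 + 2.162i, 2.29 - 2.162i, 2.42
Has complex eigenvalues (not diagonalizable over ℝ).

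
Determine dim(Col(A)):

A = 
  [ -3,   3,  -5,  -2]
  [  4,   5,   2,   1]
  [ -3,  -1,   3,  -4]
Row reduce:
R2 → R2 + (4/3)·R1
R3 → R3 - (1)·R1
R3 → R3 + (4/9)·R2
REF = 
  [    -3,      3,     -5,     -2]
  [     0,      9,  -14/3,   -5/3]
  [     0,      0, 160/27, -74/27]
Pivot columns: 1, 2, 3 → 3 pivots.
dim(Col(A)) = number of pivot columns = 3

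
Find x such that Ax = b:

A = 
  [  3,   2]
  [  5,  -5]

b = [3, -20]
Row reduce the augmented matrix [A|b]:
R2 → R2 - (5/3)·R1
REF = 
  [    3,     2,     3]
  [    0, -25/3,   -25]

Back-substitution:
x₂ = (-25) / (-25/3) = 3
x₁ = (3 - (2)(3)) / 3 = -1

x = [-1, 3]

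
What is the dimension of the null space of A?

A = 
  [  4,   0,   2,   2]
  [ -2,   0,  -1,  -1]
nullity(A) = 3

Row reduce:
R2 → R2 + (1/2)·R1
REF = 
  [  4,   0,   2,   2]
  [  0,   0,   0,   0]
Pivot columns: 1 → 1 pivot.
rank(A) = 1, so nullity(A) = 4 - 1 = 3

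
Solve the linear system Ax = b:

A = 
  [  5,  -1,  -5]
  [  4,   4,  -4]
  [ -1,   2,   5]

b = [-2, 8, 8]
x = [1, 2, 1]

Row reduce the augmented matrix [A|b]:
R2 → R2 - (4/5)·R1
R3 → R3 + (1/5)·R1
R3 → R3 - (3/8)·R2
REF = 
  [   5,   -1,   -5,   -2]
  [   0, 24/5,    0, 48/5]
  [   0,    0,    4,    4]

Back-substitution:
x₃ = 4 / 4 = 1
x₂ = (48/5 - (0)(1)) / (24/5) = 2
x₁ = (-2 - (-1)(2) - (-5)(1)) / 5 = 1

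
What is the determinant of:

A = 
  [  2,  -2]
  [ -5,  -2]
-14

For a 2×2 matrix, det = ad - bc = (2)(-2) - (-2)(-5) = -14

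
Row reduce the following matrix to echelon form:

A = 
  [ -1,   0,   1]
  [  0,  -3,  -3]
Row operations:
No row operations needed (already in echelon form).

Resulting echelon form:
REF = 
  [ -1,   0,   1]
  [  0,  -3,  -3]

Rank = 2 (number of non-zero pivot rows).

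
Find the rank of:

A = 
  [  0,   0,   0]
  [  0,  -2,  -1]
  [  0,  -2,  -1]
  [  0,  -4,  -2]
rank(A) = 1

Row reduce:
Swap R1 ↔ R2
R3 → R3 - (1)·R1
R4 → R4 - (2)·R1
REF = 
  [  0,  -2,  -1]
  [  0,   0,   0]
  [  0,   0,   0]
  [  0,   0,   0]
Pivot columns: 2 → 1 pivot.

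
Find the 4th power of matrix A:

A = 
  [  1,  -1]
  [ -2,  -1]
A² = A·A:
A²[1,1] = (1)(1) + (-1)(-2) = 3
A²[1,2] = (1)(-1) + (-1)(-1) = 0
A²[2,1] = (-2)(1) + (-1)(-2) = 0
A²[2,2] = (-2)(-1) + (-1)(-1) = 3
A² = 
  [  3,   0]
  [  0,   3]

A^3 = A^2·A:
A^3[1,1] = (3)(1) + (0)(-2) = 3
A^3[1,2] = (3)(-1) + (0)(-1) = -3
A^3[2,1] = (0)(1) + (3)(-2) = -6
A^3[2,2] = (0)(-1) + (3)(-1) = -3
A^3 = 
  [  3,  -3]
  [ -6,  -3]

A^4 = A^3·A:
A^4[1,1] = (3)(1) + (-3)(-2) = 9
A^4[1,2] = (3)(-1) + (-3)(-1) = 0
A^4[2,1] = (-6)(1) + (-3)(-2) = 0
A^4[2,2] = (-6)(-1) + (-3)(-1) = 9
A^4 = 
  [  9,   0]
  [  0,   9]

Therefore
A^4 = 
  [  9,   0]
  [  0,   9]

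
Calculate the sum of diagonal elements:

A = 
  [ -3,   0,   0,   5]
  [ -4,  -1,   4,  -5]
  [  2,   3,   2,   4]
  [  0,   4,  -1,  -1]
-3

tr(A) = -3 + -1 + 2 + -1 = -3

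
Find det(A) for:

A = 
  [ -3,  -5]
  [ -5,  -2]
-19

For a 2×2 matrix, det = ad - bc = (-3)(-2) - (-5)(-5) = -19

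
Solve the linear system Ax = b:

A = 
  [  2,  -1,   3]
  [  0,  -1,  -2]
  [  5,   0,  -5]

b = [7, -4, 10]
Row reduce the augmented matrix [A|b]:
R3 → R3 - (5/2)·R1
R3 → R3 + (5/2)·R2
REF = 
  [    2,    -1,     3,     7]
  [    0,    -1,    -2,    -4]
  [    0,     0, -35/2, -35/2]

Back-substitution:
x₃ = (-35/2) / (-35/2) = 1
x₂ = (-4 - (-2)(1)) / (-1) = 2
x₁ = (7 - (-1)(2) - (3)(1)) / 2 = 3

x = [3, 2, 1]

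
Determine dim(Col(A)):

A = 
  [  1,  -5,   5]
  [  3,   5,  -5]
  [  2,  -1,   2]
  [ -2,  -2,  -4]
Row reduce:
R2 → R2 - (3)·R1
R3 → R3 - (2)·R1
R4 → R4 + (2)·R1
R3 → R3 - (9/20)·R2
R4 → R4 + (3/5)·R2
R4 → R4 + (6)·R3
REF = 
  [  1,  -5,   5]
  [  0,  20, -20]
  [  0,   0,   1]
  [  0,   0,   0]
Pivot columns: 1, 2, 3 → 3 pivots.
dim(Col(A)) = number of pivot columns = 3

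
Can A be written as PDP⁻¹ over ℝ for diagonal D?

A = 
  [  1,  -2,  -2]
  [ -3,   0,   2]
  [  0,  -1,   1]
No

Characteristic polynomial: det(λI - A) = λ³ - 2λ² - 3λ + 10
Testing integer divisors of the constant term: p(-2) = 0, so (λ + 2) is a factor:
p(λ) = (λ + 2)(λ² - 4λ + 5)
λ² - 4λ + 5 = 0  ⇒  λ = (4 ± √((-4)² - 4·(5)))/2 = (4 ± √(-4))/2
  = 2 + i,  2 - i
Eigenvalues: -2, 2 + i, 2 - i  (≈ -2, 2 + 1i, 2 - 1i)
Has complex eigenvalues (not diagonalizable over ℝ).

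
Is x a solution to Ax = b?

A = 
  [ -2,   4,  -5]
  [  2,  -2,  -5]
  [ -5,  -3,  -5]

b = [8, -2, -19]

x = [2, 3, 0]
Yes

Ax = [8, -2, -19] = b ✓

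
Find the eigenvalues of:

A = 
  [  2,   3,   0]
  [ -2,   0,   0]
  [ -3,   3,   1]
λ = 1, 1 + i√5, 1 - i√5  (≈ 1, 1 + 2.236i, 1 - 2.236i)

Characteristic polynomial: det(λI - A) = λ³ - 3λ² + 8λ - 6
Testing integer divisors of the constant term: p(1) = 0, so (λ - 1) is a factor:
p(λ) = (λ - 1)(λ² - 2λ + 6)
λ² - 2λ + 6 = 0  ⇒  λ = (2 ± √((-2)² - 4·(6)))/2 = (2 ± √(-20))/2
  = 1 + i√5,  1 - i√5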